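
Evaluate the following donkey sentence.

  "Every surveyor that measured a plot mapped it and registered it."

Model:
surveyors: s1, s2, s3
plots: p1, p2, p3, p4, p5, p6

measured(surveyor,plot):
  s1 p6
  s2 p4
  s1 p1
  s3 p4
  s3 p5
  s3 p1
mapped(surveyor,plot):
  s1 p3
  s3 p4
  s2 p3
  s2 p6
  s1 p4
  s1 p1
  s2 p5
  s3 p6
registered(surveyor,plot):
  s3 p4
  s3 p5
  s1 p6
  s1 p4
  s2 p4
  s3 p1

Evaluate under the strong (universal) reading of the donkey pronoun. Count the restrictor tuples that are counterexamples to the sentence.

"it" takes "a plot" as antecedent — a donkey pronoun bound across the clause boundary.
Strong reading: for every (s,p) with measured(s,p), mapped(s,p) ∧ registered(s,p).
Restrictor pairs: (s1,p1) ✗  (s1,p6) ✗  (s2,p4) ✗  (s3,p1) ✗  (s3,p4) ✓  (s3,p5) ✗
Counterexamples (restrictor pairs failing the scope): 5.

5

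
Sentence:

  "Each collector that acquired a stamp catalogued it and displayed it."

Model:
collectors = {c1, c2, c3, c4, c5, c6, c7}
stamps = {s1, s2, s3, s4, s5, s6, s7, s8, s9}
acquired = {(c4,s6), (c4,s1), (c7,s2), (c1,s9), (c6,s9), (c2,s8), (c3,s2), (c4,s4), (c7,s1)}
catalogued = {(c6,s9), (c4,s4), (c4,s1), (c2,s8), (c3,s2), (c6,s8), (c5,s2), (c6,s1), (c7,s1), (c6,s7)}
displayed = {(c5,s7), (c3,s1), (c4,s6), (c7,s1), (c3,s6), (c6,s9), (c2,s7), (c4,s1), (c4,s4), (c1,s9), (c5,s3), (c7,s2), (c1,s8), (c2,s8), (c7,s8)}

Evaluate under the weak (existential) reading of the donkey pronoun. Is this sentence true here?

False

"it" takes "a stamp" as antecedent — a donkey pronoun bound across the clause boundary.
Weak reading: every collector c with some acquired-stamp has at least one acquired-stamp s such that catalogued(c,s) ∧ displayed(c,s).
Per collector: c1:✗  c2:✓  c3:✗  c4:✓  c6:✓  c7:✓
c1 has no witness among its acquired-stamps.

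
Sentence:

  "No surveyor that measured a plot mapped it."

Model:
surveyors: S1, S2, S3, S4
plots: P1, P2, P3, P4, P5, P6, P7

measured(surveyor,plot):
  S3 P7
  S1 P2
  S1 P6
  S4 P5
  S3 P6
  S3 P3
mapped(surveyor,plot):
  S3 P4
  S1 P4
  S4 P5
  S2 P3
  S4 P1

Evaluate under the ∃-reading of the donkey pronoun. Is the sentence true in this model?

"it" takes "a plot" as antecedent — a donkey pronoun bound across the clause boundary.
Truth condition: for no (s,p) with measured(s,p) does mapped(s,p) hold.
Restrictor pairs — does the scope hold? (S1,P2):fails  (S1,P6):fails  (S3,P3):fails  (S3,P6):fails  (S3,P7):fails  (S4,P5):holds
Scope holds for 1 pair(s), so the sentence is false.

False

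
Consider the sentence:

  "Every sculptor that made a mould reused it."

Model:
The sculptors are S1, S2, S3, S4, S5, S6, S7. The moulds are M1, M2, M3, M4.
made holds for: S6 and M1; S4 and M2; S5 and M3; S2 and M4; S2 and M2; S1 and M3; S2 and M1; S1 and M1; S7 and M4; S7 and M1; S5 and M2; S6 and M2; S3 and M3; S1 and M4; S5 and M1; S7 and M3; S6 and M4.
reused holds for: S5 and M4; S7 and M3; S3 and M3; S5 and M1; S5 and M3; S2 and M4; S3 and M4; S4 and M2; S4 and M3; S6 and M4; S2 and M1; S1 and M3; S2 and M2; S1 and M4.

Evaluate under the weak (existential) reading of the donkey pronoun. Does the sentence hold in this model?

"it" takes "a mould" as antecedent — a donkey pronoun bound across the clause boundary.
Weak reading: every sculptor s with some made-mould has at least one made-mould m such that reused(s,m).
Per sculptor: S1:✓  S2:✓  S3:✓  S4:✓  S5:✓  S6:✓  S7:✓
Every sculptor in the restrictor has a witness.

True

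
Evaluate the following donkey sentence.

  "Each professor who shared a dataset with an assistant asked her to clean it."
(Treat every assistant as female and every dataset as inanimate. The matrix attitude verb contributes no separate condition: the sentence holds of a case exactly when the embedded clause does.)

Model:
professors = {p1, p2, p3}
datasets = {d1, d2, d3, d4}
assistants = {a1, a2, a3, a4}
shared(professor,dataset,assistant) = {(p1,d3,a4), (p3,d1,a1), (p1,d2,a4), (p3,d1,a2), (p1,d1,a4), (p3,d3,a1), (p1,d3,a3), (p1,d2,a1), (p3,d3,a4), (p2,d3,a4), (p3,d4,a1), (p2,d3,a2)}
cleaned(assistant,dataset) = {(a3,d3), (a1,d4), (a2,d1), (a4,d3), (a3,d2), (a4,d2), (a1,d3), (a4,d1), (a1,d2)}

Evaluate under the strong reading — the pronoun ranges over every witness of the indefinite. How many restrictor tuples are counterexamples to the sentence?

2

"her" takes "an assistant" as antecedent and "it" takes "a dataset"; both are donkey pronouns co-varying with the restrictor.
Strong reading: for every (p,d,a) with shared(p,d,a), cleaned(a,d).
Restrictor triples: (p1,d1,a4)→cleaned(a4,d1) ✓  (p1,d2,a1)→cleaned(a1,d2) ✓  (p1,d2,a4)→cleaned(a4,d2) ✓  (p1,d3,a3)→cleaned(a3,d3) ✓  (p1,d3,a4)→cleaned(a4,d3) ✓  (p2,d3,a2)→cleaned(a2,d3) ✗  (p2,d3,a4)→cleaned(a4,d3) ✓  (p3,d1,a1)→cleaned(a1,d1) ✗  (p3,d1,a2)→cleaned(a2,d1) ✓  (p3,d3,a1)→cleaned(a1,d3) ✓  (p3,d3,a4)→cleaned(a4,d3) ✓  (p3,d4,a1)→cleaned(a1,d4) ✓
Counterexamples (restrictor triples failing the scope): 2.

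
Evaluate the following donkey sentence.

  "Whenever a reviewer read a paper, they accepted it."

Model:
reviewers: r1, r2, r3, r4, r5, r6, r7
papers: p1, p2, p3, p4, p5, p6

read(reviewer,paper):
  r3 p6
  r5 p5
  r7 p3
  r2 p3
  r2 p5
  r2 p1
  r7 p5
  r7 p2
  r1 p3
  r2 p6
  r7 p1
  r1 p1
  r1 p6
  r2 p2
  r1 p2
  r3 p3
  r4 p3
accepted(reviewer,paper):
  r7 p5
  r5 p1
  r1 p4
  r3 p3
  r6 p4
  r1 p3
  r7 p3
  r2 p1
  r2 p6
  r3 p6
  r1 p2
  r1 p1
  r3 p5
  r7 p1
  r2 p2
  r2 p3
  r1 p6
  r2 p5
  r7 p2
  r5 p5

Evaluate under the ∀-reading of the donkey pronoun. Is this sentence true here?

False

"it" takes "a paper" as antecedent — a donkey pronoun bound across the clause boundary.
Strong reading: for every (r,p) with read(r,p), accepted(r,p).
Restrictor pairs: (r1,p1) ✓  (r1,p2) ✓  (r1,p3) ✓  (r1,p6) ✓  (r2,p1) ✓  (r2,p2) ✓  (r2,p3) ✓  (r2,p5) ✓  (r2,p6) ✓  (r3,p3) ✓  (r3,p6) ✓  (r4,p3) ✗  (r5,p5) ✓  (r7,p1) ✓  (r7,p2) ✓  (r7,p3) ✓  (r7,p5) ✓
Counterexample: (r4,p3) is in read but fails the scope.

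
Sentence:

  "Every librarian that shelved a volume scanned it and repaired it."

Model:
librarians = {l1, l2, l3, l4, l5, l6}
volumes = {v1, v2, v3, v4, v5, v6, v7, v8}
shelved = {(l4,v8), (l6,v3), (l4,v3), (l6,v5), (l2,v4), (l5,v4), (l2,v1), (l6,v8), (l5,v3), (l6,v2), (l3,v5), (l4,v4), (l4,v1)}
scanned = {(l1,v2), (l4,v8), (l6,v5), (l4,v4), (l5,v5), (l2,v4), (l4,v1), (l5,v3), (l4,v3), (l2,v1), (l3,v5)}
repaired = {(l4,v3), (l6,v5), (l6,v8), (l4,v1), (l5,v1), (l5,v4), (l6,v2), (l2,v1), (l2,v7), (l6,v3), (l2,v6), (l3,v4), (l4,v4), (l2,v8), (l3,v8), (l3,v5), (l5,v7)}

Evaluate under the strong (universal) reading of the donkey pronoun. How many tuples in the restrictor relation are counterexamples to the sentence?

"it" takes "a volume" as antecedent — a donkey pronoun bound across the clause boundary.
Strong reading: for every (l,v) with shelved(l,v), scanned(l,v) ∧ repaired(l,v).
Restrictor pairs: (l2,v1) ✓  (l2,v4) ✗  (l3,v5) ✓  (l4,v1) ✓  (l4,v3) ✓  (l4,v4) ✓  (l4,v8) ✗  (l5,v3) ✗  (l5,v4) ✗  (l6,v2) ✗  (l6,v3) ✗  (l6,v5) ✓  (l6,v8) ✗
Counterexamples (restrictor pairs failing the scope): 7.

7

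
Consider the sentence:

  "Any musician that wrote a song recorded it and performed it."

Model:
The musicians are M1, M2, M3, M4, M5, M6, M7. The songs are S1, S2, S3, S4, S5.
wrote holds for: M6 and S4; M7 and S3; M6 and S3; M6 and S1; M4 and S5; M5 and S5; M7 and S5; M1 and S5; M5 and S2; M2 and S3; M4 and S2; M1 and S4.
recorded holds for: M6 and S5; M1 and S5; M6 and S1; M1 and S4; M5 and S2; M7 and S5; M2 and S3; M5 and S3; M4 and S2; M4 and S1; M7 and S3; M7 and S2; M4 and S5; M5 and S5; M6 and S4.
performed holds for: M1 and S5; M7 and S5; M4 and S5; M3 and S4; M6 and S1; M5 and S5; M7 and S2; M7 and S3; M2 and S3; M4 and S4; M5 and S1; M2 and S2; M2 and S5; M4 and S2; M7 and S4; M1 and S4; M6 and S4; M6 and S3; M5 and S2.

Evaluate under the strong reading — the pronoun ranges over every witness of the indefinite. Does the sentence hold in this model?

"it" takes "a song" as antecedent — a donkey pronoun bound across the clause boundary.
Strong reading: for every (m,s) with wrote(m,s), recorded(m,s) ∧ performed(m,s).
Restrictor pairs: (M1,S4) ✓  (M1,S5) ✓  (M2,S3) ✓  (M4,S2) ✓  (M4,S5) ✓  (M5,S2) ✓  (M5,S5) ✓  (M6,S1) ✓  (M6,S3) ✗  (M6,S4) ✓  (M7,S3) ✓  (M7,S5) ✓
Counterexample: (M6,S3) is in wrote but fails the scope.

False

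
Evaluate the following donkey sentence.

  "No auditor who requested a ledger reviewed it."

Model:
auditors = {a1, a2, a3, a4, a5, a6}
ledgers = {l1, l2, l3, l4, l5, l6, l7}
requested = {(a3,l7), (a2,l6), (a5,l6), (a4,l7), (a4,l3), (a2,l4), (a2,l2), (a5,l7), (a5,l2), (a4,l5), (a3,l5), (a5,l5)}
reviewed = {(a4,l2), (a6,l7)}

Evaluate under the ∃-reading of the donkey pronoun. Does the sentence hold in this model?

"it" takes "a ledger" as antecedent — a donkey pronoun bound across the clause boundary.
Truth condition: for no (a,l) with requested(a,l) does reviewed(a,l) hold.
Restrictor pairs — does the scope hold? (a2,l2):fails  (a2,l4):fails  (a2,l6):fails  (a3,l5):fails  (a3,l7):fails  (a4,l3):fails  (a4,l5):fails  (a4,l7):fails  (a5,l2):fails  (a5,l5):fails  (a5,l6):fails  (a5,l7):fails
Scope holds for no restrictor pair, so the sentence is true.

True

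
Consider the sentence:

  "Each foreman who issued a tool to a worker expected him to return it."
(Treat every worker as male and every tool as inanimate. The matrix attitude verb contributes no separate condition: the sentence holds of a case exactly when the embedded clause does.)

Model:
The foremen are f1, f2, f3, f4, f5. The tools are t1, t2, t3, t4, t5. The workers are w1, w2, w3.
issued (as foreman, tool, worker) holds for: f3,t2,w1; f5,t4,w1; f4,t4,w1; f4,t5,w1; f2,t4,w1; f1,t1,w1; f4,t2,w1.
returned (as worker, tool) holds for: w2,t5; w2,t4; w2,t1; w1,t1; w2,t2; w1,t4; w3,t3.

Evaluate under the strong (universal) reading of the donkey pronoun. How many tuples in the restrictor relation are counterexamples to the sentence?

3

"him" takes "a worker" as antecedent and "it" takes "a tool"; both are donkey pronouns co-varying with the restrictor.
Strong reading: for every (f,t,w) with issued(f,t,w), returned(w,t).
Restrictor triples: (f1,t1,w1)→returned(w1,t1) ✓  (f2,t4,w1)→returned(w1,t4) ✓  (f3,t2,w1)→returned(w1,t2) ✗  (f4,t2,w1)→returned(w1,t2) ✗  (f4,t4,w1)→returned(w1,t4) ✓  (f4,t5,w1)→returned(w1,t5) ✗  (f5,t4,w1)→returned(w1,t4) ✓
Counterexamples (restrictor triples failing the scope): 3.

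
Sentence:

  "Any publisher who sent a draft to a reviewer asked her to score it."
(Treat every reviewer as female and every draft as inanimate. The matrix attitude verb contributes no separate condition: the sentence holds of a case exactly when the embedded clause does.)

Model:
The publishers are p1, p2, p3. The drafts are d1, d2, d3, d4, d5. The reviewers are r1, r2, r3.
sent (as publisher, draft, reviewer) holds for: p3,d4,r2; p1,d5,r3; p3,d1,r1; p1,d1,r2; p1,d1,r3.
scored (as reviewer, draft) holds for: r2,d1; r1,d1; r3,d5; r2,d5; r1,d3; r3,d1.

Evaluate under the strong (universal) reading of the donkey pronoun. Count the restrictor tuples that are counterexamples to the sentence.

"her" takes "a reviewer" as antecedent and "it" takes "a draft"; both are donkey pronouns co-varying with the restrictor.
Strong reading: for every (p,d,r) with sent(p,d,r), scored(r,d).
Restrictor triples: (p1,d1,r2)→scored(r2,d1) ✓  (p1,d1,r3)→scored(r3,d1) ✓  (p1,d5,r3)→scored(r3,d5) ✓  (p3,d1,r1)→scored(r1,d1) ✓  (p3,d4,r2)→scored(r2,d4) ✗
Counterexamples (restrictor triples failing the scope): 1.

1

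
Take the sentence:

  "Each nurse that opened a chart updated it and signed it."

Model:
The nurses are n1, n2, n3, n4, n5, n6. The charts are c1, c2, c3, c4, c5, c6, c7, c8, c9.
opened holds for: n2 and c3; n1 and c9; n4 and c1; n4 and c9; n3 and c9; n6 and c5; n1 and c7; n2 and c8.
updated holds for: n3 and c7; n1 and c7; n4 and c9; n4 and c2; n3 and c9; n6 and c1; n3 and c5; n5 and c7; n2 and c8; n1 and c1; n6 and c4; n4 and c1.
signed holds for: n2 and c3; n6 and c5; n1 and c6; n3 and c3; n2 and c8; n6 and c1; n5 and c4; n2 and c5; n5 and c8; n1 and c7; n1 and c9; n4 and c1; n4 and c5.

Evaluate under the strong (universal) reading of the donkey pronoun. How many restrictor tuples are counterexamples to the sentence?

"it" takes "a chart" as antecedent — a donkey pronoun bound across the clause boundary.
Strong reading: for every (n,c) with opened(n,c), updated(n,c) ∧ signed(n,c).
Restrictor pairs: (n1,c7) ✓  (n1,c9) ✗  (n2,c3) ✗  (n2,c8) ✓  (n3,c9) ✗  (n4,c1) ✓  (n4,c9) ✗  (n6,c5) ✗
Counterexamples (restrictor pairs failing the scope): 5.

5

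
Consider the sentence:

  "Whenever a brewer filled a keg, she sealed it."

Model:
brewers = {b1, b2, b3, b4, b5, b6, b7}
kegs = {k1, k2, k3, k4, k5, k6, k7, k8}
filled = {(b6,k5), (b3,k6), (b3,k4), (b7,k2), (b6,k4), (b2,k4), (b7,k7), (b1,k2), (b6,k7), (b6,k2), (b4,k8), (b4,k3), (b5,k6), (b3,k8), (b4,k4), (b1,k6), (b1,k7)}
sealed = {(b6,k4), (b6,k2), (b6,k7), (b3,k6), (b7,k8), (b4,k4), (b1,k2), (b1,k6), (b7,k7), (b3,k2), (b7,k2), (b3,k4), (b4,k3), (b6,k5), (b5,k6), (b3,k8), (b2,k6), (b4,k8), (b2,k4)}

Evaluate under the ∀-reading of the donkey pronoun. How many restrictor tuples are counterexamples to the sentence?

"it" takes "a keg" as antecedent — a donkey pronoun bound across the clause boundary.
Strong reading: for every (b,k) with filled(b,k), sealed(b,k).
Restrictor pairs: (b1,k2) ✓  (b1,k6) ✓  (b1,k7) ✗  (b2,k4) ✓  (b3,k4) ✓  (b3,k6) ✓  (b3,k8) ✓  (b4,k3) ✓  (b4,k4) ✓  (b4,k8) ✓  (b5,k6) ✓  (b6,k2) ✓  (b6,k4) ✓  (b6,k5) ✓  (b6,k7) ✓  (b7,k2) ✓  (b7,k7) ✓
Counterexamples (restrictor pairs failing the scope): 1.

1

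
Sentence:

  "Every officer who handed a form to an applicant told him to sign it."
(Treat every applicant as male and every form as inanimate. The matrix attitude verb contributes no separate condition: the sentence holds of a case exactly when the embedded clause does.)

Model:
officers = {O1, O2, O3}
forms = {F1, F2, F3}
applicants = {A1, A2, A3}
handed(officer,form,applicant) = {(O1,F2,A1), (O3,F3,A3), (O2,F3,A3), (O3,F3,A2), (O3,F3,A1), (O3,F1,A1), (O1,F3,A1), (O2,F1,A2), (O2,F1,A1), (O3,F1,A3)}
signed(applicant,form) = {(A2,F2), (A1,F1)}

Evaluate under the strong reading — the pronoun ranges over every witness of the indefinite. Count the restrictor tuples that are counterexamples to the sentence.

"him" takes "an applicant" as antecedent and "it" takes "a form"; both are donkey pronouns co-varying with the restrictor.
Strong reading: for every (o,f,a) with handed(o,f,a), signed(a,f).
Restrictor triples: (O1,F2,A1)→signed(A1,F2) ✗  (O1,F3,A1)→signed(A1,F3) ✗  (O2,F1,A1)→signed(A1,F1) ✓  (O2,F1,A2)→signed(A2,F1) ✗  (O2,F3,A3)→signed(A3,F3) ✗  (O3,F1,A1)→signed(A1,F1) ✓  (O3,F1,A3)→signed(A3,F1) ✗  (O3,F3,A1)→signed(A1,F3) ✗  (O3,F3,A2)→signed(A2,F3) ✗  (O3,F3,A3)→signed(A3,F3) ✗
Counterexamples (restrictor triples failing the scope): 8.

8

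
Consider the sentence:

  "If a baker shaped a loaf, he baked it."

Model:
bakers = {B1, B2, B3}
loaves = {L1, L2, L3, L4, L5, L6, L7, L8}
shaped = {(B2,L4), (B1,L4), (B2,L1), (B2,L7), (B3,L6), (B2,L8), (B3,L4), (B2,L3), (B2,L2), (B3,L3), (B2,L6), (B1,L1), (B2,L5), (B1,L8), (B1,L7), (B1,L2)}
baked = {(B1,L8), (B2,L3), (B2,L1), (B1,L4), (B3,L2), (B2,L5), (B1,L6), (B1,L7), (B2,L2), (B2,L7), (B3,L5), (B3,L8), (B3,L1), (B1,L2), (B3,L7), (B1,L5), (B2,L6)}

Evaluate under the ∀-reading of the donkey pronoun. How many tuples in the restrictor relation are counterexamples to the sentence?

6

"it" takes "a loaf" as antecedent — a donkey pronoun bound across the clause boundary.
Strong reading: for every (b,l) with shaped(b,l), baked(b,l).
Restrictor pairs: (B1,L1) ✗  (B1,L2) ✓  (B1,L4) ✓  (B1,L7) ✓  (B1,L8) ✓  (B2,L1) ✓  (B2,L2) ✓  (B2,L3) ✓  (B2,L4) ✗  (B2,L5) ✓  (B2,L6) ✓  (B2,L7) ✓  (B2,L8) ✗  (B3,L3) ✗  (B3,L4) ✗  (B3,L6) ✗
Counterexamples (restrictor pairs failing the scope): 6.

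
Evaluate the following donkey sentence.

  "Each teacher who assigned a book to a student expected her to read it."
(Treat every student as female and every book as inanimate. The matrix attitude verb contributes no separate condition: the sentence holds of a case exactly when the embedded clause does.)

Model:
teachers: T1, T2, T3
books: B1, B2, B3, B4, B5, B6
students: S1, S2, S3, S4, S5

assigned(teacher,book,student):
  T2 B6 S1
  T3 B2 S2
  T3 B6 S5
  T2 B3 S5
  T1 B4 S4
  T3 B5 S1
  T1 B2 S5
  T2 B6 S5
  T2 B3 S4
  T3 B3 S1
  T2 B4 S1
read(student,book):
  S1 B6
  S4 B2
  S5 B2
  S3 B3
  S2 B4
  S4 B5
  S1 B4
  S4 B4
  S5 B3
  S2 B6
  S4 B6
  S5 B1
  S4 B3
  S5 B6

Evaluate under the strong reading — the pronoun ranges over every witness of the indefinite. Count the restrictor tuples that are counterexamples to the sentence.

"her" takes "a student" as antecedent and "it" takes "a book"; both are donkey pronouns co-varying with the restrictor.
Strong reading: for every (t,b,s) with assigned(t,b,s), read(s,b).
Restrictor triples: (T1,B2,S5)→read(S5,B2) ✓  (T1,B4,S4)→read(S4,B4) ✓  (T2,B3,S4)→read(S4,B3) ✓  (T2,B3,S5)→read(S5,B3) ✓  (T2,B4,S1)→read(S1,B4) ✓  (T2,B6,S1)→read(S1,B6) ✓  (T2,B6,S5)→read(S5,B6) ✓  (T3,B2,S2)→read(S2,B2) ✗  (T3,B3,S1)→read(S1,B3) ✗  (T3,B5,S1)→read(S1,B5) ✗  (T3,B6,S5)→read(S5,B6) ✓
Counterexamples (restrictor triples failing the scope): 3.

3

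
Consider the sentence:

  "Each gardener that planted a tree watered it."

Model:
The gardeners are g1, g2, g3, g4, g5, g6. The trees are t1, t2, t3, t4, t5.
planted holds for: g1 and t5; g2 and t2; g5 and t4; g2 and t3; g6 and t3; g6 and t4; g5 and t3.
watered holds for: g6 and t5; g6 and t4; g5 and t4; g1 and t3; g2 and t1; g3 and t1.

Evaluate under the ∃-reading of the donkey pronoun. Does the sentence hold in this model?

False

"it" takes "a tree" as antecedent — a donkey pronoun bound across the clause boundary.
Weak reading: every gardener g with some planted-tree has at least one planted-tree t such that watered(g,t).
Per gardener: g1:✗  g2:✗  g5:✓  g6:✓
g1 has no witness among its planted-trees.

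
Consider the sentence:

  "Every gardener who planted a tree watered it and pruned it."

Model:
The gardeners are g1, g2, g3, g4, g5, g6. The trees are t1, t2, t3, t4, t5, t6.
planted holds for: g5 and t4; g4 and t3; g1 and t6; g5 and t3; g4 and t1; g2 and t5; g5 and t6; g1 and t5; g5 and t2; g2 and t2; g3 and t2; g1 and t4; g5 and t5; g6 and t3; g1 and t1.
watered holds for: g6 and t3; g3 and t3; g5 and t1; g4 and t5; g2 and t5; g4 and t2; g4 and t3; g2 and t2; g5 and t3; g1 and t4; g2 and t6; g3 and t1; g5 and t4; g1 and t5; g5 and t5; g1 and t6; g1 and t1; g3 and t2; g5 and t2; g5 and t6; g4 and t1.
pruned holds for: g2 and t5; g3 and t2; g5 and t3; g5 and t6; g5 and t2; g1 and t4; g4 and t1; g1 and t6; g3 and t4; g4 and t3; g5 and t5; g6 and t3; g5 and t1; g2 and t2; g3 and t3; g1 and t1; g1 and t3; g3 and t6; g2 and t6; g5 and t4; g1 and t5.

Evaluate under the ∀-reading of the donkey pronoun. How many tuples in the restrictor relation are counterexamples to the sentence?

0

"it" takes "a tree" as antecedent — a donkey pronoun bound across the clause boundary.
Strong reading: for every (g,t) with planted(g,t), watered(g,t) ∧ pruned(g,t).
Restrictor pairs: (g1,t1) ✓  (g1,t4) ✓  (g1,t5) ✓  (g1,t6) ✓  (g2,t2) ✓  (g2,t5) ✓  (g3,t2) ✓  (g4,t1) ✓  (g4,t3) ✓  (g5,t2) ✓  (g5,t3) ✓  (g5,t4) ✓  (g5,t5) ✓  (g5,t6) ✓  (g6,t3) ✓
Counterexamples (restrictor pairs failing the scope): 0.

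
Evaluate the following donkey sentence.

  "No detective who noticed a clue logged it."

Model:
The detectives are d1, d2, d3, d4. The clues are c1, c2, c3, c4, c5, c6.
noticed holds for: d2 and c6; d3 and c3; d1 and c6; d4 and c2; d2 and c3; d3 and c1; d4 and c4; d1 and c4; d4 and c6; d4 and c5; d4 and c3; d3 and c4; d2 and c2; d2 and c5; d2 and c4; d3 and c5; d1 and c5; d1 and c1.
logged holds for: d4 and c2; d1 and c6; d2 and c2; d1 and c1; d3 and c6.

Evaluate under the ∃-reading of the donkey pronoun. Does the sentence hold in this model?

False

"it" takes "a clue" as antecedent — a donkey pronoun bound across the clause boundary.
Truth condition: for no (d,c) with noticed(d,c) does logged(d,c) hold.
Restrictor pairs — does the scope hold? (d1,c1):holds  (d1,c4):fails  (d1,c5):fails  (d1,c6):holds  (d2,c2):holds  (d2,c3):fails  (d2,c4):fails  (d2,c5):fails  (d2,c6):fails  (d3,c1):fails  (d3,c3):fails  (d3,c4):fails  (d3,c5):fails  (d4,c2):holds  (d4,c3):fails  (d4,c4):fails  (d4,c5):fails  (d4,c6):fails
Scope holds for 4 pair(s), so the sentence is false.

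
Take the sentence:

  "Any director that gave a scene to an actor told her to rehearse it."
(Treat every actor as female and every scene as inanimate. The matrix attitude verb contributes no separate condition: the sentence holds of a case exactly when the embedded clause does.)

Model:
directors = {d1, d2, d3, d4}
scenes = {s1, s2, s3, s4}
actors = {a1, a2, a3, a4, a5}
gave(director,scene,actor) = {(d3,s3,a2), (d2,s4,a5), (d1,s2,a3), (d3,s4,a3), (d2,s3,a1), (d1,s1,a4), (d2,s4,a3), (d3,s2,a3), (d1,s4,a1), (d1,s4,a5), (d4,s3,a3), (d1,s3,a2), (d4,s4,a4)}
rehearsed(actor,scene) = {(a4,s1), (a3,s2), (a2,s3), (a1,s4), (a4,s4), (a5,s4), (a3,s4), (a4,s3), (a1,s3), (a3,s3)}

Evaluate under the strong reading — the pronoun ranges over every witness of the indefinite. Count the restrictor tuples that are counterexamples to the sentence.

"her" takes "an actor" as antecedent and "it" takes "a scene"; both are donkey pronouns co-varying with the restrictor.
Strong reading: for every (d,s,a) with gave(d,s,a), rehearsed(a,s).
Restrictor triples: (d1,s1,a4)→rehearsed(a4,s1) ✓  (d1,s2,a3)→rehearsed(a3,s2) ✓  (d1,s3,a2)→rehearsed(a2,s3) ✓  (d1,s4,a1)→rehearsed(a1,s4) ✓  (d1,s4,a5)→rehearsed(a5,s4) ✓  (d2,s3,a1)→rehearsed(a1,s3) ✓  (d2,s4,a3)→rehearsed(a3,s4) ✓  (d2,s4,a5)→rehearsed(a5,s4) ✓  (d3,s2,a3)→rehearsed(a3,s2) ✓  (d3,s3,a2)→rehearsed(a2,s3) ✓  (d3,s4,a3)→rehearsed(a3,s4) ✓  (d4,s3,a3)→rehearsed(a3,s3) ✓  (d4,s4,a4)→rehearsed(a4,s4) ✓
Counterexamples (restrictor triples failing the scope): 0.

0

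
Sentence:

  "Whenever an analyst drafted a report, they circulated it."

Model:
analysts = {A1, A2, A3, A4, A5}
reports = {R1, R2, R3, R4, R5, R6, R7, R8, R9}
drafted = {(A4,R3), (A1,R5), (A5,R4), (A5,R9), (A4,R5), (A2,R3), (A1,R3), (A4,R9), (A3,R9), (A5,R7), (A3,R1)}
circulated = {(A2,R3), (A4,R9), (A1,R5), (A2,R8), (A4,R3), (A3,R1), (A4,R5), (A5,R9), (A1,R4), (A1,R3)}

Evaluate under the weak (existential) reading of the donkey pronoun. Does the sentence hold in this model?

True

"it" takes "a report" as antecedent — a donkey pronoun bound across the clause boundary.
Weak reading: every analyst a with some drafted-report has at least one drafted-report r such that circulated(a,r).
Per analyst: A1:✓  A2:✓  A3:✓  A4:✓  A5:✓
Every analyst in the restrictor has a witness.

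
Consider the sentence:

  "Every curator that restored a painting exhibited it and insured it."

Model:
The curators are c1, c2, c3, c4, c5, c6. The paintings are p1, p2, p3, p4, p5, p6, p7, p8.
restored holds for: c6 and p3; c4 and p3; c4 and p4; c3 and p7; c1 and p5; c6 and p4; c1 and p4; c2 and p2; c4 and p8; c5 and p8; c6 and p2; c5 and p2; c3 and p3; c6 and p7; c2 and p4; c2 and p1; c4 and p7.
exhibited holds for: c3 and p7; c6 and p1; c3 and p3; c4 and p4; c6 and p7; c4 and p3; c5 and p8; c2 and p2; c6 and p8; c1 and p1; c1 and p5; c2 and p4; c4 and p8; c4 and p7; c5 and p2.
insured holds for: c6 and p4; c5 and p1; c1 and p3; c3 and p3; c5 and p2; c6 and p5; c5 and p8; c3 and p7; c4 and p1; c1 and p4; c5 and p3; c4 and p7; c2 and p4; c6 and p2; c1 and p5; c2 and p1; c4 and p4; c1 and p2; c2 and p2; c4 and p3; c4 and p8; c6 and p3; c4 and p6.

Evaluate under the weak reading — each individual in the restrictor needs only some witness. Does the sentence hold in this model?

"it" takes "a painting" as antecedent — a donkey pronoun bound across the clause boundary.
Weak reading: every curator c with some restored-painting has at least one restored-painting p such that exhibited(c,p) ∧ insured(c,p).
Per curator: c1:✓  c2:✓  c3:✓  c4:✓  c5:✓  c6:✗
c6 has no witness among its restored-paintings.

False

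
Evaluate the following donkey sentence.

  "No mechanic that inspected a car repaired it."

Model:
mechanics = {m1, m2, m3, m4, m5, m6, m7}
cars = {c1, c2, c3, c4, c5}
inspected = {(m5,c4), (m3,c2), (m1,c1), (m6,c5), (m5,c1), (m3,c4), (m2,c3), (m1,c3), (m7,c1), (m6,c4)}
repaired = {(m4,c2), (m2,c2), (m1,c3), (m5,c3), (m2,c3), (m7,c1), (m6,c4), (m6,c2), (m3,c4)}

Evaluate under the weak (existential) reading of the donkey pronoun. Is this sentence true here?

False

"it" takes "a car" as antecedent — a donkey pronoun bound across the clause boundary.
Truth condition: for no (m,c) with inspected(m,c) does repaired(m,c) hold.
Restrictor pairs — does the scope hold? (m1,c1):fails  (m1,c3):holds  (m2,c3):holds  (m3,c2):fails  (m3,c4):holds  (m5,c1):fails  (m5,c4):fails  (m6,c4):holds  (m6,c5):fails  (m7,c1):holds
Scope holds for 5 pair(s), so the sentence is false.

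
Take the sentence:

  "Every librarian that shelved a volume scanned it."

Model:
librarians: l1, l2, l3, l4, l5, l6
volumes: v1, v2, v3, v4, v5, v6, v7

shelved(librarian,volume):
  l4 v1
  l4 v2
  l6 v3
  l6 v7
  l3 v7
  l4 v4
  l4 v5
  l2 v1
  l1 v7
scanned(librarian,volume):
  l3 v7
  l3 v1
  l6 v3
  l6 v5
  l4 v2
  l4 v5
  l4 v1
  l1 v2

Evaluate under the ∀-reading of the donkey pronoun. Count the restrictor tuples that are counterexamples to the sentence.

4

"it" takes "a volume" as antecedent — a donkey pronoun bound across the clause boundary.
Strong reading: for every (l,v) with shelved(l,v), scanned(l,v).
Restrictor pairs: (l1,v7) ✗  (l2,v1) ✗  (l3,v7) ✓  (l4,v1) ✓  (l4,v2) ✓  (l4,v4) ✗  (l4,v5) ✓  (l6,v3) ✓  (l6,v7) ✗
Counterexamples (restrictor pairs failing the scope): 4.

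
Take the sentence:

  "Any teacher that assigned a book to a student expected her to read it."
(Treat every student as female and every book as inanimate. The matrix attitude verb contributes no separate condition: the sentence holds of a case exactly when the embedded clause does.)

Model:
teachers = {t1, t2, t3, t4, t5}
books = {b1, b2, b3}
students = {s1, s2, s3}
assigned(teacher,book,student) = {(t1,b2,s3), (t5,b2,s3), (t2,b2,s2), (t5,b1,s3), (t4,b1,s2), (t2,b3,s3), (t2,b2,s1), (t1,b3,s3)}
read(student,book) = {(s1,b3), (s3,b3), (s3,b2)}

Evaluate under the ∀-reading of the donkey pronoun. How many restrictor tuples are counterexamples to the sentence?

4

"her" takes "a student" as antecedent and "it" takes "a book"; both are donkey pronouns co-varying with the restrictor.
Strong reading: for every (t,b,s) with assigned(t,b,s), read(s,b).
Restrictor triples: (t1,b2,s3)→read(s3,b2) ✓  (t1,b3,s3)→read(s3,b3) ✓  (t2,b2,s1)→read(s1,b2) ✗  (t2,b2,s2)→read(s2,b2) ✗  (t2,b3,s3)→read(s3,b3) ✓  (t4,b1,s2)→read(s2,b1) ✗  (t5,b1,s3)→read(s3,b1) ✗  (t5,b2,s3)→read(s3,b2) ✓
Counterexamples (restrictor triples failing the scope): 4.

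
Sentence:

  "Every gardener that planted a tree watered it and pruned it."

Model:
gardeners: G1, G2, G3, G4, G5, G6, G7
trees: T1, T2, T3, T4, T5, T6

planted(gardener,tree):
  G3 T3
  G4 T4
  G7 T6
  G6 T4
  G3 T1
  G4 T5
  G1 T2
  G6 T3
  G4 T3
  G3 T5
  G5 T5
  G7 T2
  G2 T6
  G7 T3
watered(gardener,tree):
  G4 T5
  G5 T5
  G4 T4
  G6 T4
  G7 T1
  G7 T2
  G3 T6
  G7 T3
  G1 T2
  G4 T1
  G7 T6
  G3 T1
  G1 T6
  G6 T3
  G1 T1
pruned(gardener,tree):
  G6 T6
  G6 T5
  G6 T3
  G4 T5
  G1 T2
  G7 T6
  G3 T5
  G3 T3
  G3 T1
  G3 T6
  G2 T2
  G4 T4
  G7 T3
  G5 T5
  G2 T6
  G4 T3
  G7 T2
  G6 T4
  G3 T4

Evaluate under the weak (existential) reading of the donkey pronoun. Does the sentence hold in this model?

"it" takes "a tree" as antecedent — a donkey pronoun bound across the clause boundary.
Weak reading: every gardener g with some planted-tree has at least one planted-tree t such that watered(g,t) ∧ pruned(g,t).
Per gardener: G1:✓  G2:✗  G3:✓  G4:✓  G5:✓  G6:✓  G7:✓
G2 has no witness among its planted-trees.

False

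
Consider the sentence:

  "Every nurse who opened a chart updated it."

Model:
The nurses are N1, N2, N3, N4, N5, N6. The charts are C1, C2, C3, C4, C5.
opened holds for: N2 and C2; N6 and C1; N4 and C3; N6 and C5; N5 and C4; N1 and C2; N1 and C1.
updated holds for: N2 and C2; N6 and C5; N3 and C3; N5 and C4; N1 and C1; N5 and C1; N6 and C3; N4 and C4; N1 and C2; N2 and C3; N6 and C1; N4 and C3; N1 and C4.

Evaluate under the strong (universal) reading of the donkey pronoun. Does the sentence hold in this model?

"it" takes "a chart" as antecedent — a donkey pronoun bound across the clause boundary.
Strong reading: for every (n,c) with opened(n,c), updated(n,c).
Restrictor pairs: (N1,C1) ✓  (N1,C2) ✓  (N2,C2) ✓  (N4,C3) ✓  (N5,C4) ✓  (N6,C1) ✓  (N6,C5) ✓
Every restrictor pair satisfies the scope.

True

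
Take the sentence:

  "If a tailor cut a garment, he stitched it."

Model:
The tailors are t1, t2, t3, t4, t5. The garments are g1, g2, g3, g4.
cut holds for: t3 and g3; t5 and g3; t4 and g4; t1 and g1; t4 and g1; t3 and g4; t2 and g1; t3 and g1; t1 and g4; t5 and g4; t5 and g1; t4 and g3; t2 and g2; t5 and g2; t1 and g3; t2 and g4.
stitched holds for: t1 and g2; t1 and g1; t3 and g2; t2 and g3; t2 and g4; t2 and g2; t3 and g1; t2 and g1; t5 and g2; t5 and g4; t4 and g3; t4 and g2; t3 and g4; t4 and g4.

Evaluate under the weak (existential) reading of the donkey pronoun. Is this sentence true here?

"it" takes "a garment" as antecedent — a donkey pronoun bound across the clause boundary.
Weak reading: every tailor t with some cut-garment has at least one cut-garment g such that stitched(t,g).
Per tailor: t1:✓  t2:✓  t3:✓  t4:✓  t5:✓
Every tailor in the restrictor has a witness.

True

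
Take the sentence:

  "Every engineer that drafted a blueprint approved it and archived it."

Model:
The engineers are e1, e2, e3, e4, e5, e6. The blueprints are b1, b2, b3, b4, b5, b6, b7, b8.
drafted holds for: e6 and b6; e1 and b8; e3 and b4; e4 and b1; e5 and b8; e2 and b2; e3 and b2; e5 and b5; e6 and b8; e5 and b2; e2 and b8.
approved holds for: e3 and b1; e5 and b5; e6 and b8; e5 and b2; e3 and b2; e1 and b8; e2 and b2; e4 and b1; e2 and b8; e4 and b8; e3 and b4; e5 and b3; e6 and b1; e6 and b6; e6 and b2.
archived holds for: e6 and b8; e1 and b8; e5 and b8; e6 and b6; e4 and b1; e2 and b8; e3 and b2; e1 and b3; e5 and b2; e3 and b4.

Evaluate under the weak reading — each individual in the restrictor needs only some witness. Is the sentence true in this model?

"it" takes "a blueprint" as antecedent — a donkey pronoun bound across the clause boundary.
Weak reading: every engineer e with some drafted-blueprint has at least one drafted-blueprint b such that approved(e,b) ∧ archived(e,b).
Per engineer: e1:✓  e2:✓  e3:✓  e4:✓  e5:✓  e6:✓
Every engineer in the restrictor has a witness.

True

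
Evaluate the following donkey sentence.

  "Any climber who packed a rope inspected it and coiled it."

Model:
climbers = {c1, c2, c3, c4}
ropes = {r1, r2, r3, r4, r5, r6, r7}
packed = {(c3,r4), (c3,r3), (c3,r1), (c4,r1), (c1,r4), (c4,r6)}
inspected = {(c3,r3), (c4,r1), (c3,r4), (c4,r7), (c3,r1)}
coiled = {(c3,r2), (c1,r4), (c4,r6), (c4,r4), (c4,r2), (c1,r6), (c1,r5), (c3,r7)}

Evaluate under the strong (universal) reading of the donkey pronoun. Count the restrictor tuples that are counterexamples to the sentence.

6

"it" takes "a rope" as antecedent — a donkey pronoun bound across the clause boundary.
Strong reading: for every (c,r) with packed(c,r), inspected(c,r) ∧ coiled(c,r).
Restrictor pairs: (c1,r4) ✗  (c3,r1) ✗  (c3,r3) ✗  (c3,r4) ✗  (c4,r1) ✗  (c4,r6) ✗
Counterexamples (restrictor pairs failing the scope): 6.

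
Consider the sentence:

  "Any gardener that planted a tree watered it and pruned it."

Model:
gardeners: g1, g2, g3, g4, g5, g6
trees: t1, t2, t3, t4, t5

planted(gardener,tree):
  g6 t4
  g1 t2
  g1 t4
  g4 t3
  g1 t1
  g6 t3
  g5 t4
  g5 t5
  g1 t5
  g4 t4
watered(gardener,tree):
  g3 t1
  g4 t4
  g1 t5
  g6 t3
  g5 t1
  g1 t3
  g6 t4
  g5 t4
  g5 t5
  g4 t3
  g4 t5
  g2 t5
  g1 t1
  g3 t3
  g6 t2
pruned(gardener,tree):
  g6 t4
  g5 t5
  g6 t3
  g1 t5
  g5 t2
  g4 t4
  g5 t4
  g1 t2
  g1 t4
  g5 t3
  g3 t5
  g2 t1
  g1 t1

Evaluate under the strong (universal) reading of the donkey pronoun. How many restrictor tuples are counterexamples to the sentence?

"it" takes "a tree" as antecedent — a donkey pronoun bound across the clause boundary.
Strong reading: for every (g,t) with planted(g,t), watered(g,t) ∧ pruned(g,t).
Restrictor pairs: (g1,t1) ✓  (g1,t2) ✗  (g1,t4) ✗  (g1,t5) ✓  (g4,t3) ✗  (g4,t4) ✓  (g5,t4) ✓  (g5,t5) ✓  (g6,t3) ✓  (g6,t4) ✓
Counterexamples (restrictor pairs failing the scope): 3.

3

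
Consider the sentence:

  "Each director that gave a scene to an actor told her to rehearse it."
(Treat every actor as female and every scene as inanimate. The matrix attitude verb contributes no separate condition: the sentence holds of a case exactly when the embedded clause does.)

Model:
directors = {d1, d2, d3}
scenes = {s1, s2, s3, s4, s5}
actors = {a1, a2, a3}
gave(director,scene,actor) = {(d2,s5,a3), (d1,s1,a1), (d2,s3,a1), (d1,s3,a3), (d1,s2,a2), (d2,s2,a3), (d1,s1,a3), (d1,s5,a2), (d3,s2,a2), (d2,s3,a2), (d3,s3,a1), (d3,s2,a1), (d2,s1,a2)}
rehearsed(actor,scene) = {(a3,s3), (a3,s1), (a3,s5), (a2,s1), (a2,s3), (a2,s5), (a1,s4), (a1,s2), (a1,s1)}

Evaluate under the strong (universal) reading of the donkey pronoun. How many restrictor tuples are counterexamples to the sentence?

5

"her" takes "an actor" as antecedent and "it" takes "a scene"; both are donkey pronouns co-varying with the restrictor.
Strong reading: for every (d,s,a) with gave(d,s,a), rehearsed(a,s).
Restrictor triples: (d1,s1,a1)→rehearsed(a1,s1) ✓  (d1,s1,a3)→rehearsed(a3,s1) ✓  (d1,s2,a2)→rehearsed(a2,s2) ✗  (d1,s3,a3)→rehearsed(a3,s3) ✓  (d1,s5,a2)→rehearsed(a2,s5) ✓  (d2,s1,a2)→rehearsed(a2,s1) ✓  (d2,s2,a3)→rehearsed(a3,s2) ✗  (d2,s3,a1)→rehearsed(a1,s3) ✗  (d2,s3,a2)→rehearsed(a2,s3) ✓  (d2,s5,a3)→rehearsed(a3,s5) ✓  (d3,s2,a1)→rehearsed(a1,s2) ✓  (d3,s2,a2)→rehearsed(a2,s2) ✗  (d3,s3,a1)→rehearsed(a1,s3) ✗
Counterexamples (restrictor triples failing the scope): 5.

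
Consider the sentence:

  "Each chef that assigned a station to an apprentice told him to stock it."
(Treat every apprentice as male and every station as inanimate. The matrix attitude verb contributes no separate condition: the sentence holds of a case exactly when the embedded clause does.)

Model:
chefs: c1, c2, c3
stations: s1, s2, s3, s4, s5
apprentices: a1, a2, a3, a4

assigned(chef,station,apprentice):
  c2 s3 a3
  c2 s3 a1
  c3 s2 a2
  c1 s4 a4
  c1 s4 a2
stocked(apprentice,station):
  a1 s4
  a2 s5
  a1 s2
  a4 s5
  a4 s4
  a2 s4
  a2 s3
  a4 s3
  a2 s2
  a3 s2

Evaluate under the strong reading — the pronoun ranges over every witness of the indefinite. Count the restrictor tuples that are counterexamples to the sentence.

2

"him" takes "an apprentice" as antecedent and "it" takes "a station"; both are donkey pronouns co-varying with the restrictor.
Strong reading: for every (c,s,a) with assigned(c,s,a), stocked(a,s).
Restrictor triples: (c1,s4,a2)→stocked(a2,s4) ✓  (c1,s4,a4)→stocked(a4,s4) ✓  (c2,s3,a1)→stocked(a1,s3) ✗  (c2,s3,a3)→stocked(a3,s3) ✗  (c3,s2,a2)→stocked(a2,s2) ✓
Counterexamples (restrictor triples failing the scope): 2.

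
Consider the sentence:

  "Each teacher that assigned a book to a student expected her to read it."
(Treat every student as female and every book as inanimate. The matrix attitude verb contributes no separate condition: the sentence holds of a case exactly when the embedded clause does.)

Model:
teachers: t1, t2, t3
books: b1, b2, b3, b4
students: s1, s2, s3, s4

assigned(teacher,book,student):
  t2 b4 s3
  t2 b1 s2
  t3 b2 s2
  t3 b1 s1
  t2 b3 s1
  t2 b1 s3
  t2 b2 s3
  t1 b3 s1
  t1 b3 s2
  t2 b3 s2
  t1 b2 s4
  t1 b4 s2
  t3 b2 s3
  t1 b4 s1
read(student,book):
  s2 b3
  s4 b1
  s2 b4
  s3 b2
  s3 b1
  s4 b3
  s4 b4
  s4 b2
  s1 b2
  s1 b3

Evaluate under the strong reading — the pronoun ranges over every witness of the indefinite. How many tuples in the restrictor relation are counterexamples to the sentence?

"her" takes "a student" as antecedent and "it" takes "a book"; both are donkey pronouns co-varying with the restrictor.
Strong reading: for every (t,b,s) with assigned(t,b,s), read(s,b).
Restrictor triples: (t1,b2,s4)→read(s4,b2) ✓  (t1,b3,s1)→read(s1,b3) ✓  (t1,b3,s2)→read(s2,b3) ✓  (t1,b4,s1)→read(s1,b4) ✗  (t1,b4,s2)→read(s2,b4) ✓  (t2,b1,s2)→read(s2,b1) ✗  (t2,b1,s3)→read(s3,b1) ✓  (t2,b2,s3)→read(s3,b2) ✓  (t2,b3,s1)→read(s1,b3) ✓  (t2,b3,s2)→read(s2,b3) ✓  (t2,b4,s3)→read(s3,b4) ✗  (t3,b1,s1)→read(s1,b1) ✗  (t3,b2,s2)→read(s2,b2) ✗  (t3,b2,s3)→read(s3,b2) ✓
Counterexamples (restrictor triples failing the scope): 5.

5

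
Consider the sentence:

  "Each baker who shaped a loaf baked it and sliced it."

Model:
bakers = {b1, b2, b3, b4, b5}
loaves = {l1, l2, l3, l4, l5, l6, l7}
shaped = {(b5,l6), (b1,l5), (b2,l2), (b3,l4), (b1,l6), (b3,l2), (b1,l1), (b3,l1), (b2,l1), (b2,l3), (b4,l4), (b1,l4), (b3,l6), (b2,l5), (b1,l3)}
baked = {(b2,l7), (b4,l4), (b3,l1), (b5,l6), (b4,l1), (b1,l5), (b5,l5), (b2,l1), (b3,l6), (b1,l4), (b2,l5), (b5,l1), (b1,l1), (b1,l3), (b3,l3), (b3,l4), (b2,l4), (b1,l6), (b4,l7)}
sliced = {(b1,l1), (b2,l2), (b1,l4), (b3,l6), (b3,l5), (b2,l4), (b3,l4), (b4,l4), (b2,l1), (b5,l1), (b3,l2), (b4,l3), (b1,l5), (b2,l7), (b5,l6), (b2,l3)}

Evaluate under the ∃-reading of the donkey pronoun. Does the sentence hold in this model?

"it" takes "a loaf" as antecedent — a donkey pronoun bound across the clause boundary.
Weak reading: every baker b with some shaped-loaf has at least one shaped-loaf l such that baked(b,l) ∧ sliced(b,l).
Per baker: b1:✓  b2:✓  b3:✓  b4:✓  b5:✓
Every baker in the restrictor has a witness.

True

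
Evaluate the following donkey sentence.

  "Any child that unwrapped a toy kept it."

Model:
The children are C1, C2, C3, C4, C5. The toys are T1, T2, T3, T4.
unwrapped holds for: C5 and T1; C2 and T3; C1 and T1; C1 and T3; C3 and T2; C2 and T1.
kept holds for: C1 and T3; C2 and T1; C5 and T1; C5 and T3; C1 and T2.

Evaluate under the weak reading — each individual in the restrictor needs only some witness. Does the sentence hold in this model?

"it" takes "a toy" as antecedent — a donkey pronoun bound across the clause boundary.
Weak reading: every child c with some unwrapped-toy has at least one unwrapped-toy t such that kept(c,t).
Per child: C1:✓  C2:✓  C3:✗  C5:✓
C3 has no witness among its unwrapped-toys.

False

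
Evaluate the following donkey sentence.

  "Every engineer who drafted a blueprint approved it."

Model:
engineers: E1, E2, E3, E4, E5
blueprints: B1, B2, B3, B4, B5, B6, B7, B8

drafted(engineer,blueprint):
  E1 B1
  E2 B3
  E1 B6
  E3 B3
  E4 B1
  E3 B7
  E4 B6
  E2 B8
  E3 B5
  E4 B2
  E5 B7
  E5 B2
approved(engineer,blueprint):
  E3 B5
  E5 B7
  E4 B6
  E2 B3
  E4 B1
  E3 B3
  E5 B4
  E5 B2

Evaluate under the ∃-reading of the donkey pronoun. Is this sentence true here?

False

"it" takes "a blueprint" as antecedent — a donkey pronoun bound across the clause boundary.
Weak reading: every engineer e with some drafted-blueprint has at least one drafted-blueprint b such that approved(e,b).
Per engineer: E1:✗  E2:✓  E3:✓  E4:✓  E5:✓
E1 has no witness among its drafted-blueprints.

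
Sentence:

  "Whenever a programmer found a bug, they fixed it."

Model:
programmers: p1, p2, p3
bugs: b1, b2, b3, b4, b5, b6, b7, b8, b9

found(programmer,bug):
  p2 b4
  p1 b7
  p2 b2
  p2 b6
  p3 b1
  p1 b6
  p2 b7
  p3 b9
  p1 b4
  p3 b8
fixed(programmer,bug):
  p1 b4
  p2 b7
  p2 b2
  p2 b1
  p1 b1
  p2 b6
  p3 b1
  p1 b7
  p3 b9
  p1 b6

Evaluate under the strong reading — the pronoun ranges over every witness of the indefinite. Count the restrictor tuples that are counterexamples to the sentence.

2

"it" takes "a bug" as antecedent — a donkey pronoun bound across the clause boundary.
Strong reading: for every (p,b) with found(p,b), fixed(p,b).
Restrictor pairs: (p1,b4) ✓  (p1,b6) ✓  (p1,b7) ✓  (p2,b2) ✓  (p2,b4) ✗  (p2,b6) ✓  (p2,b7) ✓  (p3,b1) ✓  (p3,b8) ✗  (p3,b9) ✓
Counterexamples (restrictor pairs failing the scope): 2.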